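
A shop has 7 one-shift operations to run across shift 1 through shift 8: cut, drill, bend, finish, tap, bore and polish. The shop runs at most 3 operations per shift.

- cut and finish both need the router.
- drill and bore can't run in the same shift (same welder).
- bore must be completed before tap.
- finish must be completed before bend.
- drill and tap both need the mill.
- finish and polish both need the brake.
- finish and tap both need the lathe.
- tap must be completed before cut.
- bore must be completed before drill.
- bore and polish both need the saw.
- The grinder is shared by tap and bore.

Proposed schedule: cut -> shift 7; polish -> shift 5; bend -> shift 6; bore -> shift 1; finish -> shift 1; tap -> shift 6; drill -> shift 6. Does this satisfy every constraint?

No — it violates: drill and tap both need the mill

drill and tap both need the mill — violated.
bore must be completed before tap — holds.
finish must be completed before bend — holds.
The shop runs at most 3 operations per shift — holds.
cut and finish both need the router — holds.
bore must be completed before drill — holds.
The grinder is shared by tap and bore — holds.
finish and polish both need the brake — holds.
finish and tap both need the lathe — holds.
bore and polish both need the saw — holds.
drill and bore can't run in the same shift (same welder) — holds.
tap must be completed before cut — holds.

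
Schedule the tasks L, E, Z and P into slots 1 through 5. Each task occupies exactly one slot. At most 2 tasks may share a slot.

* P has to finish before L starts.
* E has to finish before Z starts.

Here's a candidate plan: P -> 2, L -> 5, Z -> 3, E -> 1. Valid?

At most 2 tasks may share a slot — holds.
P has to finish before L starts — holds.
E has to finish before Z starts — holds.

Valid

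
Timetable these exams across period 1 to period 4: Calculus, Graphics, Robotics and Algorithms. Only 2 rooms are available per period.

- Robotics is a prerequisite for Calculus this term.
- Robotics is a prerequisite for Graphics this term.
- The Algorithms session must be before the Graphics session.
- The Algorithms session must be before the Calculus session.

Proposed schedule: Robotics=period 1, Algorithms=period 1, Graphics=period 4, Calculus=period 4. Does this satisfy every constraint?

The Algorithms session must be before the Calculus session — holds.
Robotics is a prerequisite for Calculus this term — holds.
Only 2 rooms are available per period — holds.
Robotics is a prerequisite for Graphics this term — holds.
The Algorithms session must be before the Graphics session — holds.

Yes, all constraints hold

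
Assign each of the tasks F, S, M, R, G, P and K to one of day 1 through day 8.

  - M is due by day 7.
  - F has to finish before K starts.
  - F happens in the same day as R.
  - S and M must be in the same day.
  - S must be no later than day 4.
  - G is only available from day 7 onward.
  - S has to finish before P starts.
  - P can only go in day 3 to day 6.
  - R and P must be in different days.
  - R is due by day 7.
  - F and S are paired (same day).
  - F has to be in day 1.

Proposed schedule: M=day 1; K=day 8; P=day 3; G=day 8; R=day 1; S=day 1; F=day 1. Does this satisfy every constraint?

P can only go in day 3 to day 6 — holds.
G is only available from day 7 onward — holds.
R is due by day 7 — holds.
S and M must be in the same day — holds.
R and P must be in different days — holds.
M is due by day 7 — holds.
S has to finish before P starts — holds.
F has to finish before K starts — holds.
S must be no later than day 4 — holds.
F has to be in day 1 — holds.
F happens in the same day as R — holds.
F and S are paired (same day) — holds.

Valid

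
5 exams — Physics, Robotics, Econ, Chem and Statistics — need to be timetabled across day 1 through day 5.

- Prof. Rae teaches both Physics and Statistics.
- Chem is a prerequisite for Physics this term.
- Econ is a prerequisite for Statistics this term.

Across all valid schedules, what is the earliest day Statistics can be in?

day 2

Precedence pushes Statistics to at least day 2.
Statistics at day 2 is achievable: Statistics -> day 2, Robotics -> day 1, Chem -> day 1, Physics -> day 3, Econ -> day 1.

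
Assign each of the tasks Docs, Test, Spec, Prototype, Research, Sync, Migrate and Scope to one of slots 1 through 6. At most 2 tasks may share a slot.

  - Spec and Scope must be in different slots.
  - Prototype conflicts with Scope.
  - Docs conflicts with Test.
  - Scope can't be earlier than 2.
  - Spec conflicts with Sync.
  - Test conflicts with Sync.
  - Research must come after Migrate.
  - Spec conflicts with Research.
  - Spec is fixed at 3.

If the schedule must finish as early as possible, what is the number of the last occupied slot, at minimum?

4

The precedence chain requires at least 2 distinct slots.
With at most 2 per slot and 8 tasks, at least 4 slots are needed.
Spec can't be placed before 3, so the schedule must run through at least slot 3.
4 works (last occupied slot: 4): for example Docs=1; Scope=2; Research=2; Migrate=1; Test=3; Prototype=4; Spec=3; Sync=4.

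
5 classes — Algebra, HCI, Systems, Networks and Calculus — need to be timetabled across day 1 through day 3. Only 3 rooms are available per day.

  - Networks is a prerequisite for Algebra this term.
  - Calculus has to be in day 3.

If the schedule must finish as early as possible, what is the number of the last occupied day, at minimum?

day 3

The precedence chain requires at least 2 distinct days.
With at most 3 per day and 5 classes, at least 2 days are needed.
Calculus can't be placed before day 3, so the schedule must run through at least day 3.
3 works (last occupied day: day 3): for example Networks=day 1, Algebra=day 2, HCI=day 1, Calculus=day 3, Systems=day 1.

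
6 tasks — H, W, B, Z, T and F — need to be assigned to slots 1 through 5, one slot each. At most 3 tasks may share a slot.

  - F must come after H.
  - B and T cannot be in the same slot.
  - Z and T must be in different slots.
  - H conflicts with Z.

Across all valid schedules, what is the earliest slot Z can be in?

Z at 1 is achievable: W in 1, T in 2, Z in 1, F in 3, H in 2, B in 1.

1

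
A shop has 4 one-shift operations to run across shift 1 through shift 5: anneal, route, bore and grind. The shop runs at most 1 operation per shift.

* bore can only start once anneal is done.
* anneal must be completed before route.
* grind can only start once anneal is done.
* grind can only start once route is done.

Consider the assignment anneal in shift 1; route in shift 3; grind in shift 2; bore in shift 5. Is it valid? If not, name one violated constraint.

anneal must be completed before route — holds.
bore can only start once anneal is done — holds.
The shop runs at most 1 operation per shift — holds.
grind can only start once route is done — violated.
grind can only start once anneal is done — holds.

Invalid. grind can only start once route is done.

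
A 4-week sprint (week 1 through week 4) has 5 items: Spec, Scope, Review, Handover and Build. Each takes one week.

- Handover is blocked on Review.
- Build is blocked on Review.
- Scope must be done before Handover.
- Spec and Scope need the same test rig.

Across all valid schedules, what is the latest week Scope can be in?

week 3

Downstream work caps Scope at week 3.
Scope at week 3 is achievable: Scope=week 3; Review=week 1; Build=week 2; Spec=week 1; Handover=week 4.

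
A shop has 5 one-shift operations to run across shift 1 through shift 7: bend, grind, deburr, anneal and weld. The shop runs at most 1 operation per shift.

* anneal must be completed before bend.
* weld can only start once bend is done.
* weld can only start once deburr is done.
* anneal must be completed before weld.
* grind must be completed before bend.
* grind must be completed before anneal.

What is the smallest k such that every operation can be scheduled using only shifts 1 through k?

5 shifts

The precedence chain requires at least 4 distinct shifts.
With at most 1 per shift and 5 operations, at least 5 shifts are needed.
5 works (last occupied shift: shift 5): for example deburr -> shift 4; bend -> shift 3; grind -> shift 1; weld -> shift 5; anneal -> shift 2.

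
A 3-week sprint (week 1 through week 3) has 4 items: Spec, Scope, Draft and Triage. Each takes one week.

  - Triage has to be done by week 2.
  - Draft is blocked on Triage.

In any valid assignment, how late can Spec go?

Spec at week 3 is achievable: Spec -> week 3; Scope -> week 1; Draft -> week 2; Triage -> week 1.

week 3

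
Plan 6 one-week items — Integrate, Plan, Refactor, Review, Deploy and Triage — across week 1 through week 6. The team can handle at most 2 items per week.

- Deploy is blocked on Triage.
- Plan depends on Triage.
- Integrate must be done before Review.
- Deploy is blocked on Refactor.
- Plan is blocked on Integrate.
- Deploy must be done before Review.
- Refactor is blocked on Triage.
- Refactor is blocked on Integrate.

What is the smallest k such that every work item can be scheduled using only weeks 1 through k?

4

The precedence chain requires at least 4 distinct weeks.
With at most 2 per week and 6 work items, at least 3 weeks are needed.
4 works (last occupied week: week 4): for example Review in week 4, Integrate in week 1, Refactor in week 2, Triage in week 1, Deploy in week 3, Plan in week 2.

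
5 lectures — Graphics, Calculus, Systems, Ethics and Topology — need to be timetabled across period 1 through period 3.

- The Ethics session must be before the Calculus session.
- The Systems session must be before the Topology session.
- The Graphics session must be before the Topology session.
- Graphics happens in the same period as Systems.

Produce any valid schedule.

Graphics=period 1, Calculus=period 2, Topology=period 2, Systems=period 1, Ethics=period 1

Checking: Systems(period 1) before Topology(period 2); Ethics(period 1) before Calculus(period 2); Graphics(period 1) before Topology(period 2); Graphics = Systems = period 1.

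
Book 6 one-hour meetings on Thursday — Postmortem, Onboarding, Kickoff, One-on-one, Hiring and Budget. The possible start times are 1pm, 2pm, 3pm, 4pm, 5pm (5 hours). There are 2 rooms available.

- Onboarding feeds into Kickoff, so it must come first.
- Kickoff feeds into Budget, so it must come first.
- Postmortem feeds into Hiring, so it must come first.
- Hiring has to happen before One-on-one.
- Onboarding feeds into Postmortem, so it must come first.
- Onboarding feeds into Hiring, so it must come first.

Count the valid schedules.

Splitting on Postmortem: it can be 2pm (18), 3pm (9). Listing each branch's schedules as (Onboarding, Kickoff, One-on-one, Hiring, Budget):
Postmortem=2pm: (1pm,2pm,4pm,3pm,3pm) (1pm,2pm,4pm,3pm,4pm) (1pm,2pm,4pm,3pm,5pm) (1pm,2pm,5pm,3pm,3pm) (1pm,2pm,5pm,3pm,4pm) (1pm,2pm,5pm,3pm,5pm) (1pm,2pm,5pm,4pm,3pm) (1pm,2pm,5pm,4pm,4pm) (1pm,2pm,5pm,4pm,5pm) (1pm,3pm,4pm,3pm,4pm) (1pm,3pm,4pm,3pm,5pm) (1pm,3pm,5pm,3pm,4pm) (1pm,3pm,5pm,3pm,5pm) (1pm,3pm,5pm,4pm,4pm) (1pm,3pm,5pm,4pm,5pm) (1pm,4pm,4pm,3pm,5pm) (1pm,4pm,5pm,3pm,5pm) (1pm,4pm,5pm,4pm,5pm) — 18.
Postmortem=3pm: (1pm,2pm,5pm,4pm,3pm) (1pm,2pm,5pm,4pm,4pm) (1pm,2pm,5pm,4pm,5pm) (1pm,3pm,5pm,4pm,4pm) (1pm,3pm,5pm,4pm,5pm) (1pm,4pm,5pm,4pm,5pm) (2pm,3pm,5pm,4pm,4pm) (2pm,3pm,5pm,4pm,5pm) (2pm,4pm,5pm,4pm,5pm) — 9.
Summing: 18 + 9 = 27.

27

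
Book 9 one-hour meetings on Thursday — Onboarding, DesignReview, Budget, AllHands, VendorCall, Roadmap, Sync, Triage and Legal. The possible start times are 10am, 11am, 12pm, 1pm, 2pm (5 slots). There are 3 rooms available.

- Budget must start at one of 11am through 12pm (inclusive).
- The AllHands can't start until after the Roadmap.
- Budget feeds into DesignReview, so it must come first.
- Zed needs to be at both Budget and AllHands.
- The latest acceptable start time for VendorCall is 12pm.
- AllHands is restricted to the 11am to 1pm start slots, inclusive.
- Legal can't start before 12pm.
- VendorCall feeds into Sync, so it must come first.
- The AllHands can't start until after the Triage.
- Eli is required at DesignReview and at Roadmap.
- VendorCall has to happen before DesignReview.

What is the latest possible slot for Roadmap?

Downstream work caps Roadmap at 12pm.
Roadmap at 12pm is achievable: AllHands in 1pm; Sync in 11am; Onboarding in 10am; Legal in 12pm; Budget in 11am; DesignReview in 1pm; VendorCall in 10am; Roadmap in 12pm; Triage in 10am.

12pm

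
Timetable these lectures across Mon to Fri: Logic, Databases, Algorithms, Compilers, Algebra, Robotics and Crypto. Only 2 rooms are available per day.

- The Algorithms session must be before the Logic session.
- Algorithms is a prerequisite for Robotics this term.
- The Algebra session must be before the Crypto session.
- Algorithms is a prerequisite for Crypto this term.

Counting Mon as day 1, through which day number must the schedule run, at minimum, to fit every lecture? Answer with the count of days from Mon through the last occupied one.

4

The precedence chain requires at least 2 distinct days.
With at most 2 per day and 7 lectures, at least 4 days are needed.
4 works (last occupied day: Thu): for example Compilers -> Thu, Robotics -> Wed, Algebra -> Mon, Crypto -> Tue, Logic -> Tue, Databases -> Wed, Algorithms -> Mon.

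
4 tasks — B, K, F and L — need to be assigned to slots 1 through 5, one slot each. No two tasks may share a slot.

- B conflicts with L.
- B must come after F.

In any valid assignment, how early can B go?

2

Precedence pushes B to at least 2.
B at 2 is achievable: F -> 1, K -> 3, B -> 2, L -> 4.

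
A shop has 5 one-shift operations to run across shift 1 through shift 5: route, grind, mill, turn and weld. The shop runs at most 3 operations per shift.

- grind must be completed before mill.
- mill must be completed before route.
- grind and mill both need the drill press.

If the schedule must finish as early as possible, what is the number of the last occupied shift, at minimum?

3

The precedence chain requires at least 3 distinct shifts.
With at most 3 per shift and 5 operations, at least 2 shifts are needed.
3 works (last occupied shift: shift 3): for example weld=shift 1; route=shift 3; turn=shift 1; mill=shift 2; grind=shift 1.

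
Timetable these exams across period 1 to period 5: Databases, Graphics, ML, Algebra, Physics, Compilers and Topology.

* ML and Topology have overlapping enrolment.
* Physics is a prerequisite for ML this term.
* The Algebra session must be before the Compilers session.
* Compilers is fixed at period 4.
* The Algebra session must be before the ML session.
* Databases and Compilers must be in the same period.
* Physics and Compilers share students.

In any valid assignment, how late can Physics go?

Downstream work caps Physics at period 4.
Physics at period 3 is achievable: Databases -> period 4, Graphics -> period 1, Algebra -> period 1, Topology -> period 1, ML -> period 4, Compilers -> period 4, Physics -> period 3.
Nothing later works — the conflict constraints rule out every period after period 3.

period 3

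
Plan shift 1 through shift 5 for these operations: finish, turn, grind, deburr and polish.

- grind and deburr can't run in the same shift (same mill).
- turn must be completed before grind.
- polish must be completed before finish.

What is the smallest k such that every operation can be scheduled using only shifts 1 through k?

The precedence chain requires at least 2 distinct shifts.
2 works (last occupied shift: shift 2): for example deburr -> shift 1; polish -> shift 1; turn -> shift 1; finish -> shift 2; grind -> shift 2.

2 shifts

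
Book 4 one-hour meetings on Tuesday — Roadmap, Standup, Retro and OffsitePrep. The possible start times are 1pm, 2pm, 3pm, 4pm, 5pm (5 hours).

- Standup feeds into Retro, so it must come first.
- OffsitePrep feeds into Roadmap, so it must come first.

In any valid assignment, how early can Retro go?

Precedence pushes Retro to at least 2pm.
Retro at 2pm is achievable: OffsitePrep=1pm, Roadmap=2pm, Retro=2pm, Standup=1pm.

2pm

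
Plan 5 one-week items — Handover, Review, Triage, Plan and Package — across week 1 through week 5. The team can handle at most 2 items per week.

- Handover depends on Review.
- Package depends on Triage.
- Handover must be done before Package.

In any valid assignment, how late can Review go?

week 3

Downstream work caps Review at week 3.
Review at week 3 is achievable: Handover -> week 4, Triage -> week 1, Review -> week 3, Package -> week 5, Plan -> week 1.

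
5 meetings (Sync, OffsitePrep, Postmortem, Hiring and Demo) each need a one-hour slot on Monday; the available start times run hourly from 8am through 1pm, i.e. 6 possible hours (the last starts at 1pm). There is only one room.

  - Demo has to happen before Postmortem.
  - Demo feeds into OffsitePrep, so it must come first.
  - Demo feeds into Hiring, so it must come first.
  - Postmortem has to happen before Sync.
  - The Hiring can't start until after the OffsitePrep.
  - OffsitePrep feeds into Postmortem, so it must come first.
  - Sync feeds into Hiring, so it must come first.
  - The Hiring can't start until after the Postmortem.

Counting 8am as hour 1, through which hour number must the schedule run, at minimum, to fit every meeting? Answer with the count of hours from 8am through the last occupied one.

5

The precedence chain requires at least 5 distinct hours.
With at most 1 per hour and 5 meetings, at least 5 hours are needed.
5 works (last occupied hour: 12pm): for example OffsitePrep=9am; Demo=8am; Sync=11am; Hiring=12pm; Postmortem=10am.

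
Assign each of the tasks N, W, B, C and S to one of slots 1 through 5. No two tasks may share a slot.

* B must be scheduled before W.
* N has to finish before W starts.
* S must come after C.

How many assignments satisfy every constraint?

Splitting on N: it can be 1 (6), 2 (6), 3 (5), 4 (3). Listing each branch's schedules as (W, B, C, S):
N=1: (3,2,4,5) (4,2,3,5) (4,3,2,5) (5,2,3,4) (5,3,2,4) (5,4,2,3) — 6.
N=2: (3,1,4,5) (4,1,3,5) (4,3,1,5) (5,1,3,4) (5,3,1,4) (5,4,1,3) — 6.
N=3: (4,1,2,5) (4,2,1,5) (5,1,2,4) (5,2,1,4) (5,4,1,2) — 5.
N=4: (5,1,2,3) (5,2,1,3) (5,3,1,2) — 3.
Summing: 6 + 6 + 5 + 3 = 20.

20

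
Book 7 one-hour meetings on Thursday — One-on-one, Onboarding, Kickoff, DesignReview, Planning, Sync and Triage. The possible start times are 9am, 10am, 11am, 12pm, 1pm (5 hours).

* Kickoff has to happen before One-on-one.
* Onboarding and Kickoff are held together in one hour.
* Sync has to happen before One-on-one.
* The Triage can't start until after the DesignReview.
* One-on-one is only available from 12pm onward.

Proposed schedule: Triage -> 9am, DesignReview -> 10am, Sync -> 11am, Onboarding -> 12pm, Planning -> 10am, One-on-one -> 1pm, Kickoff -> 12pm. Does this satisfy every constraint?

Onboarding and Kickoff are held together in one hour — holds.
Sync has to happen before One-on-one — holds.
The Triage can't start until after the DesignReview — violated.
Kickoff has to happen before One-on-one — holds.
One-on-one is only available from 12pm onward — holds.

No — it violates: The Triage can't start until after the DesignReview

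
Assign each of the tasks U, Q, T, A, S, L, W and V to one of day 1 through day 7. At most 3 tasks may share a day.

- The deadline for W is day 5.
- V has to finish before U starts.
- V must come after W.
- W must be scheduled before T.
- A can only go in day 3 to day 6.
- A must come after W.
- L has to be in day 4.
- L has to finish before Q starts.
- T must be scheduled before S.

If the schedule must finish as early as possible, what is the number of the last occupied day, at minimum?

5

The precedence chain requires at least 3 distinct days.
With at most 3 per day and 8 tasks, at least 3 days are needed.
Propagating the time windows through the other constraints, Q can't land before day 5, so the schedule must run through at least day 5.
5 works (last occupied day: day 5): for example V in day 2, A in day 3, Q in day 5, U in day 3, L in day 4, T in day 2, W in day 1, S in day 3.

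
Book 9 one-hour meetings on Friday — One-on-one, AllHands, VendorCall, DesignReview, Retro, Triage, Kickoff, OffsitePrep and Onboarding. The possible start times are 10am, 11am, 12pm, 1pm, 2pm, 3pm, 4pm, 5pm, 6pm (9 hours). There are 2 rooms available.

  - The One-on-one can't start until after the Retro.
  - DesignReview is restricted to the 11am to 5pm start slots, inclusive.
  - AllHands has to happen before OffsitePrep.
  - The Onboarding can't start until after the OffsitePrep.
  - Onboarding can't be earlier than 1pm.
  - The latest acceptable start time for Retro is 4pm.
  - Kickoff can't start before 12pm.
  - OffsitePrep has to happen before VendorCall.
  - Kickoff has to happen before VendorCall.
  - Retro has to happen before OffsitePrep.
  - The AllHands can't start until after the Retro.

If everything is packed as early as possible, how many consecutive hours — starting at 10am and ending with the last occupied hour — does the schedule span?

The precedence chain requires at least 4 distinct hours.
With at most 2 per hour and 9 meetings, at least 5 hours are needed.
5 works (last occupied hour: 2pm): for example AllHands=11am; Triage=10am; Kickoff=12pm; One-on-one=2pm; OffsitePrep=12pm; VendorCall=1pm; Onboarding=1pm; Retro=10am; DesignReview=11am.

5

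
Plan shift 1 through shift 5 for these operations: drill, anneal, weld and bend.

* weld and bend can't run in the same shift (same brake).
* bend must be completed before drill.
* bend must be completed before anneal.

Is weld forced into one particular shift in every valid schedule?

weld can be shift 1 (e.g. drill=shift 3, bend=shift 2, weld=shift 1, anneal=shift 3) or shift 2 (e.g. weld in shift 2; bend in shift 1; drill in shift 2; anneal in shift 2).

No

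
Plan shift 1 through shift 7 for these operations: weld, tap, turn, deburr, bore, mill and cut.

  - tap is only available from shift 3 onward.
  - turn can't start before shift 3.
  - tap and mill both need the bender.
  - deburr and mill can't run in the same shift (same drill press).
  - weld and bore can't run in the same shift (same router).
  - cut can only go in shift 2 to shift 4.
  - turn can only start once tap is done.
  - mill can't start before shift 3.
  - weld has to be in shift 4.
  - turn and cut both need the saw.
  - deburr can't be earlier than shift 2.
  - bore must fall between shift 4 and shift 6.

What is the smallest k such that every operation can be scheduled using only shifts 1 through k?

5

The precedence chain requires at least 2 distinct shifts.
weld can't be placed before shift 4, so the schedule must run through at least shift 4.
Could 4 shifts be enough, i.e. nothing placed later than shift 4? No: weld's window within 4 shifts is {shift 4}; bore's window within 4 shifts is {shift 4}; bore can't share with weld (shift 4) → nothing is left.
So 4 shifts is not enough.
5 works (last occupied shift: shift 5): for example turn -> shift 4; cut -> shift 2; tap -> shift 3; deburr -> shift 2; weld -> shift 4; bore -> shift 5; mill -> shift 4.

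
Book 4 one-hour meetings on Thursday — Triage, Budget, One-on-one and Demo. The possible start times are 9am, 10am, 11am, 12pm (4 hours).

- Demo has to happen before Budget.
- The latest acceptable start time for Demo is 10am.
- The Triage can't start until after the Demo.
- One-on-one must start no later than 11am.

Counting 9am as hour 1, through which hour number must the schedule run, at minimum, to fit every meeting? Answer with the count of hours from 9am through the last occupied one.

The precedence chain requires at least 2 distinct hours.
2 works (last occupied hour: 10am): for example Triage=10am, Demo=9am, One-on-one=9am, Budget=10am.

2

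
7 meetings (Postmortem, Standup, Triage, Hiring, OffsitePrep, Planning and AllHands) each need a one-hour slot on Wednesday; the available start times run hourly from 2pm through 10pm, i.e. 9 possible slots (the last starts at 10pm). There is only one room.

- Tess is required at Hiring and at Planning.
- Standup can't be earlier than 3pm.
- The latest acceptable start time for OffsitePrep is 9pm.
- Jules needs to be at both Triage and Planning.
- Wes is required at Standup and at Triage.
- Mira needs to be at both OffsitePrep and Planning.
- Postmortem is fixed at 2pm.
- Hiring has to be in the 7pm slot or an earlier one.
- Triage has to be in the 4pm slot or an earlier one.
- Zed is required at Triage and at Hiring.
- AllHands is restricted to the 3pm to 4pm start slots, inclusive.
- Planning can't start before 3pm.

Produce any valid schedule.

Planning=8pm; Standup=6pm; Hiring=5pm; OffsitePrep=7pm; Postmortem=2pm; AllHands=3pm; Triage=4pm

Checking: Triage(4pm) != Hiring(5pm); Standup(6pm) != Triage(4pm); Hiring(5pm) != Planning(8pm); Triage(4pm) != Planning(8pm); OffsitePrep(7pm) != Planning(8pm); Standup=6pm in [3pm,10pm]; Postmortem=2pm in [2pm,2pm]; AllHands=3pm in [3pm,4pm]; OffsitePrep=7pm in [2pm,9pm]; Triage=4pm in [2pm,4pm]; Hiring=5pm in [2pm,7pm]; Planning=8pm in [3pm,10pm]; max 1 per slot (cap 1).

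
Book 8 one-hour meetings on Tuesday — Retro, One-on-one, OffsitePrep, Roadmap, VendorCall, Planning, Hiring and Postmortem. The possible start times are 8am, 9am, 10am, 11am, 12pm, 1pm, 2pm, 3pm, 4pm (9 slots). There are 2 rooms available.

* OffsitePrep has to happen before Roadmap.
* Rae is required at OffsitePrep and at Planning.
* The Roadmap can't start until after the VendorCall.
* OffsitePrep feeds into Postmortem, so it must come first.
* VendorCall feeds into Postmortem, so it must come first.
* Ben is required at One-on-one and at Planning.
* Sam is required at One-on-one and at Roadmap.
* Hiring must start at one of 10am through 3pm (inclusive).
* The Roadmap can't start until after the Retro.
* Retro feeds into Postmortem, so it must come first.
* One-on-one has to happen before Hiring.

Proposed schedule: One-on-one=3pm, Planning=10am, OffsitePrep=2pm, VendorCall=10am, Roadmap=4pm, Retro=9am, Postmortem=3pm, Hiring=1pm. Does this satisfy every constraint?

Invalid. One-on-one has to happen before Hiring.

Retro feeds into Postmortem, so it must come first — holds.
OffsitePrep has to happen before Roadmap — holds.
Rae is required at OffsitePrep and at Planning — holds.
Sam is required at One-on-one and at Roadmap — holds.
OffsitePrep feeds into Postmortem, so it must come first — holds.
There are 2 rooms available — holds.
The Roadmap can't start until after the VendorCall — holds.
VendorCall feeds into Postmortem, so it must come first — holds.
The Roadmap can't start until after the Retro — holds.
One-on-one has to happen before Hiring — violated.
Ben is required at One-on-one and at Planning — holds.
Hiring must start at one of 10am through 3pm (inclusive) — holds.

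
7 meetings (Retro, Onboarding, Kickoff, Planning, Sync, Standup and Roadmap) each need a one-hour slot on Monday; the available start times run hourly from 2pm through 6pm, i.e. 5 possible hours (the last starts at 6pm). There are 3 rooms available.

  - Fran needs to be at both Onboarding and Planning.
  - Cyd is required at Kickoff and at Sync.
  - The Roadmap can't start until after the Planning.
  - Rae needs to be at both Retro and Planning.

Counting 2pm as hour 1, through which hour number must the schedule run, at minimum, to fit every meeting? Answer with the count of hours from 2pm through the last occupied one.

3 hours

The precedence chain requires at least 2 distinct hours.
With at most 3 per hour and 7 meetings, at least 3 hours are needed.
3 works (last occupied hour: 4pm): for example Onboarding=3pm, Planning=2pm, Standup=2pm, Retro=3pm, Kickoff=2pm, Sync=4pm, Roadmap=3pm.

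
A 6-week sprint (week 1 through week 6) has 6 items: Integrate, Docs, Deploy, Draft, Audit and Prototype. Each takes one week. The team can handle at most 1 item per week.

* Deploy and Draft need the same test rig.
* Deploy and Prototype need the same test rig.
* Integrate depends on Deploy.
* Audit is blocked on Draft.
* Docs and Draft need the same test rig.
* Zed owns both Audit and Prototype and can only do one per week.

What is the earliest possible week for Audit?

week 2

Precedence pushes Audit to at least week 2.
Audit at week 2 is achievable: Prototype -> week 6; Audit -> week 2; Docs -> week 5; Integrate -> week 4; Deploy -> week 3; Draft -> week 1.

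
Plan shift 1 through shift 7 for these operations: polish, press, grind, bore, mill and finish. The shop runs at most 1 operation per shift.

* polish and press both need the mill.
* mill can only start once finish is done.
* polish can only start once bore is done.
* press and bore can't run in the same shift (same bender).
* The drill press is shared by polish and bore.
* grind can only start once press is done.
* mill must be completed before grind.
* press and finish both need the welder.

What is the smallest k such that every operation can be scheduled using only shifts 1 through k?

6

The precedence chain requires at least 3 distinct shifts.
With at most 1 per shift and 6 operations, at least 6 shifts are needed.
6 works (last occupied shift: shift 6): for example polish -> shift 6, finish -> shift 1, mill -> shift 2, grind -> shift 4, press -> shift 3, bore -> shift 5.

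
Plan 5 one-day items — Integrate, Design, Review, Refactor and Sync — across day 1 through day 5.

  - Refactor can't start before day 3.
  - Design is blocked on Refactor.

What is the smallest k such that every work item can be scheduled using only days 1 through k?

4 days

The precedence chain requires at least 2 distinct days.
Propagating the time windows through the other constraints, Design can't land before day 4, so the schedule must run through at least day 4.
4 works (last occupied day: day 4): for example Sync -> day 1, Review -> day 1, Refactor -> day 3, Design -> day 4, Integrate -> day 1.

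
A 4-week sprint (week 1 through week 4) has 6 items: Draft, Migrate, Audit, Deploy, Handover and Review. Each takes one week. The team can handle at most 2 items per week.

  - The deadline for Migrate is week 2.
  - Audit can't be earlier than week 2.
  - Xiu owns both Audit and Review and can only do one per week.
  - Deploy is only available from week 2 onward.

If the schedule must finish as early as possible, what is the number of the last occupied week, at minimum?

3

With at most 2 per week and 6 work items, at least 3 weeks are needed.
Audit can't be placed before week 2, so the schedule must run through at least week 2.
3 works (last occupied week: week 3): for example Deploy in week 2; Migrate in week 1; Review in week 3; Handover in week 3; Audit in week 2; Draft in week 1.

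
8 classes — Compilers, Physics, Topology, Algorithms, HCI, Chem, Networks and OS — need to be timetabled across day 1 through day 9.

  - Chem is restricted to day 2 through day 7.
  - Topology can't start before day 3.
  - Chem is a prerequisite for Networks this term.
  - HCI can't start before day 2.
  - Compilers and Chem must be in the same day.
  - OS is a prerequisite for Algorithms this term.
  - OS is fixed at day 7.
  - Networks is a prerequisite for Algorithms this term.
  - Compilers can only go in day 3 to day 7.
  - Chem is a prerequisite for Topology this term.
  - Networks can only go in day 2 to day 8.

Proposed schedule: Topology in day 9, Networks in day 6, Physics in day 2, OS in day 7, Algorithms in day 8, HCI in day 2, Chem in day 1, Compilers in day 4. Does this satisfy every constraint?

No. Chem is restricted to day 2 through day 7 is not satisfied.

OS is a prerequisite for Algorithms this term — holds.
Networks can only go in day 2 to day 8 — holds.
Chem is a prerequisite for Topology this term — holds.
Chem is a prerequisite for Networks this term — holds.
Compilers can only go in day 3 to day 7 — holds.
Chem is restricted to day 2 through day 7 — violated.
Topology can't start before day 3 — holds.
Compilers and Chem must be in the same day — violated.
HCI can't start before day 2 — holds.
OS is fixed at day 7 — holds.
Networks is a prerequisite for Algorithms this term — holds.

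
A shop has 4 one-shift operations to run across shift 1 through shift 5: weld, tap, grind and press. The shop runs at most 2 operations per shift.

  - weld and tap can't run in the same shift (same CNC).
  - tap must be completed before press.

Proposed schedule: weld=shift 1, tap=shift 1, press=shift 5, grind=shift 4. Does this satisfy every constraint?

No — it violates: weld and tap can't run in the same shift (same CNC)

The shop runs at most 2 operations per shift — holds.
tap must be completed before press — holds.
weld and tap can't run in the same shift (same CNC) — violated.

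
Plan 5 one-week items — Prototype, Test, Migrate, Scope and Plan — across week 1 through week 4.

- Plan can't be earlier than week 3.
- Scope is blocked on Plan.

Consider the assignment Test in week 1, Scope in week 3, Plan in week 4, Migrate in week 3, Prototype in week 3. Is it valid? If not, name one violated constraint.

Plan can't be earlier than week 3 — holds.
Scope is blocked on Plan — violated.

No — it violates: Scope is blocked on Plan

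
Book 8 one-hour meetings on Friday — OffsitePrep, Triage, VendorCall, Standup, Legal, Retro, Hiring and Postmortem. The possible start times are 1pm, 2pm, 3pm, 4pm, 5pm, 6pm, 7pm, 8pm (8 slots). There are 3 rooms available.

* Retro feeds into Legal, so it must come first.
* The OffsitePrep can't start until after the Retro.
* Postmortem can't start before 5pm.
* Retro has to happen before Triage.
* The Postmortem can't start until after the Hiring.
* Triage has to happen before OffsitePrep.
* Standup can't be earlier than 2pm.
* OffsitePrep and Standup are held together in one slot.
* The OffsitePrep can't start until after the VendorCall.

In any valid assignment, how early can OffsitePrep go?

Precedence pushes OffsitePrep to at least 3pm.
OffsitePrep at 3pm is achievable: Standup -> 3pm, Legal -> 2pm, OffsitePrep -> 3pm, Hiring -> 1pm, Postmortem -> 5pm, Retro -> 1pm, VendorCall -> 1pm, Triage -> 2pm.

3pm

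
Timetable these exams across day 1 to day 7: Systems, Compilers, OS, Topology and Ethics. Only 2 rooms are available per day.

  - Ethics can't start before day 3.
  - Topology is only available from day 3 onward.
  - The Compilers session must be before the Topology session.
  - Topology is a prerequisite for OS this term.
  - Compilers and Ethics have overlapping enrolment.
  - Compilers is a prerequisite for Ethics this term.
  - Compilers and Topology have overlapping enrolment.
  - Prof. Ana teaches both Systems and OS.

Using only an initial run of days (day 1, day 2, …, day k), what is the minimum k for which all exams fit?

The precedence chain requires at least 3 distinct days.
With at most 2 per day and 5 exams, at least 3 days are needed.
Propagating the time windows through the other constraints, OS can't land before day 4, so the schedule must run through at least day 4.
4 works (last occupied day: day 4): for example Compilers=day 1; Ethics=day 3; Topology=day 3; OS=day 4; Systems=day 1.

4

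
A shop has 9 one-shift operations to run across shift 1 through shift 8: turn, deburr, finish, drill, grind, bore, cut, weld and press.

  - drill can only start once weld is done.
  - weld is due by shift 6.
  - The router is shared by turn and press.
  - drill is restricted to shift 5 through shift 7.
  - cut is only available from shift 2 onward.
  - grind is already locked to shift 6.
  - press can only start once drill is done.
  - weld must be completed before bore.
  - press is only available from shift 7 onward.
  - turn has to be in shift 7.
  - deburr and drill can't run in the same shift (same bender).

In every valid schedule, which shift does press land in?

shift 8

press's window is shift 7–shift 8.
turn is fixed at shift 7, and press can't share a shift with turn.
So press must be shift 8.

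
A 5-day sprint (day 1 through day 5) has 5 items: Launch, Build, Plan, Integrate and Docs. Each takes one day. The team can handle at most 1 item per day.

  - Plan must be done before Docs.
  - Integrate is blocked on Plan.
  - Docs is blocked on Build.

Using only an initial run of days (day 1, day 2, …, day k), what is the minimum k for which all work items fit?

5 days

The precedence chain requires at least 2 distinct days.
With at most 1 per day and 5 work items, at least 5 days are needed.
5 works (last occupied day: day 5): for example Plan -> day 1; Launch -> day 5; Integrate -> day 4; Build -> day 2; Docs -> day 3.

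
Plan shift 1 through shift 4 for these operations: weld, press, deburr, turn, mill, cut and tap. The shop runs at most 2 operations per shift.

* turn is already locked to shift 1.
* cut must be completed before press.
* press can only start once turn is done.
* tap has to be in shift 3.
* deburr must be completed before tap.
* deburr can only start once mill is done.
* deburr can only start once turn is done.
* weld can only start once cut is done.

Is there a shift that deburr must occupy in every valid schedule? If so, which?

shift 2

turn is fixed at shift 1 and must come before deburr, so deburr is at least shift 2.
tap is fixed at shift 3 and must come after deburr, so deburr is at most shift 2.
So deburr must be shift 2.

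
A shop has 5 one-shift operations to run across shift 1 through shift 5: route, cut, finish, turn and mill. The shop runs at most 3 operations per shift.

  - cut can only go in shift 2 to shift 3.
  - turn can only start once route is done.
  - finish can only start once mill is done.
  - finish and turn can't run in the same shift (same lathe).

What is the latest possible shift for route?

Downstream work caps route at shift 4.
route at shift 4 is achievable: cut=shift 2, mill=shift 1, finish=shift 2, turn=shift 5, route=shift 4.

shift 4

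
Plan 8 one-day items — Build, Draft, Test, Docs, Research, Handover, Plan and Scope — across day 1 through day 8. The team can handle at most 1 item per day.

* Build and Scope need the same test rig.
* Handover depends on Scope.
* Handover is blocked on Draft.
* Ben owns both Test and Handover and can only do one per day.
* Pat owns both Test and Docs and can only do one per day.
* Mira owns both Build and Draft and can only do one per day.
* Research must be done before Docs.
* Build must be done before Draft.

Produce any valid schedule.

Scope in day 3; Handover in day 4; Draft in day 2; Docs in day 6; Plan in day 8; Build in day 1; Test in day 7; Research in day 5

Checking: Build(day 1) before Draft(day 2); Research(day 5) before Docs(day 6); Scope(day 3) before Handover(day 4); Draft(day 2) before Handover(day 4); Build(day 1) != Draft(day 2); Build(day 1) != Scope(day 3); Test(day 7) != Handover(day 4); Test(day 7) != Docs(day 6); max 1 per day (cap 1).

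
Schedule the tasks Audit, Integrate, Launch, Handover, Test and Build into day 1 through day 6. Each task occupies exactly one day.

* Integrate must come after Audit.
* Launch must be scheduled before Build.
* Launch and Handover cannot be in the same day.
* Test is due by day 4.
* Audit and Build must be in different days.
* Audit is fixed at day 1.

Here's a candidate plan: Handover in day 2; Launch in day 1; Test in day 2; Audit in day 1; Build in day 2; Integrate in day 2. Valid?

Audit is fixed at day 1 — holds.
Launch and Handover cannot be in the same day — holds.
Audit and Build must be in different days — holds.
Launch must be scheduled before Build — holds.
Test is due by day 4 — holds.
Integrate must come after Audit — holds.

Yes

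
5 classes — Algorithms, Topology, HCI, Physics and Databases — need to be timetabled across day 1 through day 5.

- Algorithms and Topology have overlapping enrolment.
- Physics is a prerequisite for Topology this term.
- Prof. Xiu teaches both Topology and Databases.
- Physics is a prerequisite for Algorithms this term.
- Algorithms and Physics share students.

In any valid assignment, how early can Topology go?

day 2

Precedence pushes Topology to at least day 2.
Topology at day 2 is achievable: HCI=day 1, Topology=day 2, Algorithms=day 3, Databases=day 1, Physics=day 1.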